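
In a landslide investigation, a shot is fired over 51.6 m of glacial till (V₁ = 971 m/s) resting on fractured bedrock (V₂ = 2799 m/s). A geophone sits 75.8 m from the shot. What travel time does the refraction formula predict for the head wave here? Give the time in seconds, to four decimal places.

t = x/V₂ + 2h·√(V₂²−V₁²)/(V₁V₂).
√(V₂²−V₁²) = √(2799²−971²) = 2625.2 m/s; delay term = 2·51.6·2625.2/(971·2799) = 0.09968 s.
t = 75.8/2799 + 0.09968 = 0.12676 s.

0.1268 s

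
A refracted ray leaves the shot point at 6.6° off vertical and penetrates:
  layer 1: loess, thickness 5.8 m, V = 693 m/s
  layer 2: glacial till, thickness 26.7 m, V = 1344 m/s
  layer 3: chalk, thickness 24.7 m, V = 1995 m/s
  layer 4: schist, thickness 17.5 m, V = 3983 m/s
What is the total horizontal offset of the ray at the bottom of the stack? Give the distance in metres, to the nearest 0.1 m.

30.8 m

Ray parameter p = sin 6.6° / 693 m/s = 1.6585e-04 s/m.
Layer 1: θ = 6.60°; offset = 5.8·tan 6.60° = 0.671 m.
Layer 2: sin θ = p·1344 = 0.2229 → θ = 12.88°; offset = 26.7·tan 12.88° = 6.105 m.
Layer 3: sin θ = p·1995 = 0.3309 → θ = 19.32°; offset = 24.7·tan 19.32° = 8.661 m.
Layer 4: sin θ = p·3983 = 0.6606 → θ = 41.35°; offset = 17.5·tan 41.35° = 15.399 m.
Total horizontal offset = 30.836 m.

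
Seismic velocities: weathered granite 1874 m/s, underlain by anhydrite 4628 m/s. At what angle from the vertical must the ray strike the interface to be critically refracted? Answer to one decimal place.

At critical incidence the refracted ray runs along the interface (θ₂ = 90°), so sin θ_c = V₁/V₂.
θ_c = arcsin(1874/4628) = arcsin 0.4049 = 23.89°.

23.9°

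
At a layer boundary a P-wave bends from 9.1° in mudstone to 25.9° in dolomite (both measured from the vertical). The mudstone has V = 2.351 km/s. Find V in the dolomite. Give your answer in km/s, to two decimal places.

sin 9.1° = 0.1582; sin 25.9° = 0.4368.
V₂ = V₁·(sin θ₂/sin θ₁) = 2.351·(0.4368/0.1582) = 6.49 km/s.

6.49 km/s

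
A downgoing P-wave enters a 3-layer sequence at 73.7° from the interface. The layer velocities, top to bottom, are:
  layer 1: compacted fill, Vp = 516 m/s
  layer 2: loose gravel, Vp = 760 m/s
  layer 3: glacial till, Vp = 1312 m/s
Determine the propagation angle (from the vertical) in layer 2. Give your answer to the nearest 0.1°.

From the normal: θ₁ = 90° − 73.7° = 16.3°.
Snell's law across each interface conserves sin θ / V, so sin θ_2 = V_2·sin θ₁/V₁.
sin θ_2 = 760 × sin 16.3° / 516 = 0.4134.
θ_2 = 24.42° from the vertical.

24.4°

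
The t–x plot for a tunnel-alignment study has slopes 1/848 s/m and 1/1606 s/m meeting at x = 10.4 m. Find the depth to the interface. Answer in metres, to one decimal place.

h = (x_cross/2)·√((V₂−V₁)/(V₂+V₁)).
(V₂−V₁)/(V₂+V₁) = (1606−848)/(1606+848) = 0.3089; √ = 0.5558.
h = (10.4/2)·0.5558 = 2.89 m.

2.9 m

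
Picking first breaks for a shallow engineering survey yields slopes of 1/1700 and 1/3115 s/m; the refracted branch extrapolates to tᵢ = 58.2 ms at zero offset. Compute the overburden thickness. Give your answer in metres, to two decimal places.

h = tᵢ·V₁·V₂ / (2·√(V₂²−V₁²)).
√(V₂²−V₁²) = √(3115² − 1700²) = 2610.2 m/s.
h = 0.0582 s × 1700 × 3115 / (2 × 2610.2) = 59.04 m.

59.04 m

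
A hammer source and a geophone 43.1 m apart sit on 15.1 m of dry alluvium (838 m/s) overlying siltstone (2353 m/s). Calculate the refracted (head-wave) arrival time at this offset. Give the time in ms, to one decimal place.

52.0 ms

θ_c = arcsin(V₁/V₂) = arcsin(838/2353) = 20.86°, cos θ_c = 0.9344.
Intercept time tᵢ = 2h cos θ_c / V₁ = 2·15.1·0.9344/838 = 0.03368 s.
t = x/V₂ + tᵢ = 43.1/2353 + 0.03368 = 0.05199 s.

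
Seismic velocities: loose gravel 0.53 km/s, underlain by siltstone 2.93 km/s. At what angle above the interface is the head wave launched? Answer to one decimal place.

79.6°

At critical incidence the refracted ray runs along the interface (θ₂ = 90°), so sin θ_c = V₁/V₂.
θ_c = arcsin(0.53/2.93) = arcsin 0.1809 = 10.42°.
Measured from the interface: 90° − 10.42° = 79.58°.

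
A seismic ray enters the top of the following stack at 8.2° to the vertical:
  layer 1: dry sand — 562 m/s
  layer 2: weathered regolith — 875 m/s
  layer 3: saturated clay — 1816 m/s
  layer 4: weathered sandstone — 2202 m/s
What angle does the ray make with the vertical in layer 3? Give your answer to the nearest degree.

Snell's law across each interface conserves sin θ / V, so sin θ_3 = V_3·sin θ₁/V₁.
sin θ_3 = 1816 × sin 8.2° / 562 = 0.4609.
θ_3 = arcsin 0.4609 = 27.44°.

27°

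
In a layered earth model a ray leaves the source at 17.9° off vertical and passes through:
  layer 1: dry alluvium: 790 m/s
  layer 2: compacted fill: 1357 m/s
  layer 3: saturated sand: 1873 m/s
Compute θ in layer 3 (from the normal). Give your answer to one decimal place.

Snell's law across each interface conserves sin θ / V, so sin θ_3 = V_3·sin θ₁/V₁.
sin θ_3 = 1873 × sin 17.9° / 790 = 0.7287.
θ_3 = arcsin 0.7287 = 46.78°.

46.8°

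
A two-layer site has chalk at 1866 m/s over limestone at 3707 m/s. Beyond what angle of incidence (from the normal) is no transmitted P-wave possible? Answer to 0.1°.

30.2°

At critical incidence the refracted ray runs along the interface (θ₂ = 90°), so sin θ_c = V₁/V₂.
θ_c = arcsin(1866/3707) = arcsin 0.5034 = 30.22°.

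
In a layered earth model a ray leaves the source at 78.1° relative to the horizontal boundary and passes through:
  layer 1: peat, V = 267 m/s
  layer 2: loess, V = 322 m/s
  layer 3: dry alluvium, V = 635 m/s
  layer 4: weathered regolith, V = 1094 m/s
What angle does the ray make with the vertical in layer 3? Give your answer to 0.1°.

29.4°

From the normal: θ₁ = 90° − 78.1° = 11.9°.
Ray parameter p = sin 11.9° / 267 = 7.7230e-04 s/m.
sin θ_3 = p·V_3 = 7.7230e-04 × 635 = 0.4904.
θ_3 = 29.37° from the vertical.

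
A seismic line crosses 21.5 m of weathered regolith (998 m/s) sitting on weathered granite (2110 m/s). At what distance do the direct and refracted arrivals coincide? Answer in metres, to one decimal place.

θ_c = arcsin(998/2110) = 28.23°, so cos θ_c = 0.8811 and tᵢ = 2h cos θ_c/V₁ = 0.0380 s.
At crossover x/V₁ = x/V₂ + tᵢ ⇒ x = tᵢ/(1/V₁ − 1/V₂) = 0.03796/(1.0020e-03 − 4.7393e-04) = 71.89 m.

71.9 m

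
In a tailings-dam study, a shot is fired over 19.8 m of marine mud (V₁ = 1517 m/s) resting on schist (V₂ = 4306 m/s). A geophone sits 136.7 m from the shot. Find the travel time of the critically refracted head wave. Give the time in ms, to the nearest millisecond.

56 ms

θ_c = arcsin(V₁/V₂) = arcsin(1517/4306) = 20.63°, cos θ_c = 0.9359.
Intercept time tᵢ = 2h cos θ_c / V₁ = 2·19.8·0.9359/1517 = 0.02443 s.
t = x/V₂ + tᵢ = 136.7/4306 + 0.02443 = 0.05618 s.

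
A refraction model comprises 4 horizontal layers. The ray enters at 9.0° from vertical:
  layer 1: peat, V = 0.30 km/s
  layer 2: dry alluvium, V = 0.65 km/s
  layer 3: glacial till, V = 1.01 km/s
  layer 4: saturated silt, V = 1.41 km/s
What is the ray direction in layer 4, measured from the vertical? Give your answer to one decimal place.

47.3°

Snell's law across each interface conserves sin θ / V, so sin θ_4 = V_4·sin θ₁/V₁.
sin θ_4 = 1.41 × sin 9.0° / 0.30 = 0.7352.
θ_4 = arcsin 0.7352 = 47.33°.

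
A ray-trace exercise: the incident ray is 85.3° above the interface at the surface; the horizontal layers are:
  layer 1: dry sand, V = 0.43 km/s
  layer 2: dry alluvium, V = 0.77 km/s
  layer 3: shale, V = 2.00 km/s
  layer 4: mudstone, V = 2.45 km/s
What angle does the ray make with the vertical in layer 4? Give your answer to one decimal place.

From the normal: θ₁ = 90° − 85.3° = 4.7°.
Ray parameter p = sin 4.7° / 0.43 = 1.9055e-01 s/km.
sin θ_4 = p·V_4 = 1.9055e-01 × 2.45 = 0.4669.
θ_4 = 27.83° from the vertical.

27.8°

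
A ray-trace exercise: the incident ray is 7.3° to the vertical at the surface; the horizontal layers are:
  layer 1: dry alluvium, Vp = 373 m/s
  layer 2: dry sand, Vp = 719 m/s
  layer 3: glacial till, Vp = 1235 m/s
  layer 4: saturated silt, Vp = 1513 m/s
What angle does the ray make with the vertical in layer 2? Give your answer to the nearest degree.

Snell's law across each interface conserves sin θ / V, so sin θ_2 = V_2·sin θ₁/V₁.
sin θ_2 = 719 × sin 7.3° / 373 = 0.2449.
θ_2 = 14.18° from the vertical.

14°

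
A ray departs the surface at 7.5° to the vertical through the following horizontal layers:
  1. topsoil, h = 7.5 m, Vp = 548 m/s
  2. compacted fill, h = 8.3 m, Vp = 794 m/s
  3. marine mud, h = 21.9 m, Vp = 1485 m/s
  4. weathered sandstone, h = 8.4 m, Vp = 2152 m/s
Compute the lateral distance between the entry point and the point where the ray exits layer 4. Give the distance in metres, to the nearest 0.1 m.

Ray parameter p = sin 7.5° / 548 m/s = 2.3819e-04 s/m.
Layer 1: θ = 7.50°; offset = 7.5·tan 7.50° = 0.987 m.
Layer 2: sin θ = p·794 = 0.1891 → θ = 10.90°; offset = 8.3·tan 10.90° = 1.599 m.
Layer 3: sin θ = p·1485 = 0.3537 → θ = 20.71°; offset = 21.9·tan 20.71° = 8.282 m.
Layer 4: sin θ = p·2152 = 0.5126 → θ = 30.84°; offset = 8.4·tan 30.84° = 5.014 m.
Total horizontal offset = 15.882 m.

15.9 m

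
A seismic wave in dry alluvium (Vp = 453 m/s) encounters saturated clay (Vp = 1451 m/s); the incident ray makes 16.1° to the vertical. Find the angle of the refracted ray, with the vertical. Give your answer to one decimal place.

sin θ₁/V₁ = sin θ₂/V₂ ⇒ sin θ₂ = 1451·sin 16.1°/453 = 1451·0.2773/453 = 0.8883.
θ₂ = arcsin 0.8883 = 62.66° from the normal.

62.7°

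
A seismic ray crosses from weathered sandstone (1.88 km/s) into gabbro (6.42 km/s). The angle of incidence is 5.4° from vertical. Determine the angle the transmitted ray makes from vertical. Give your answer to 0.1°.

sin θ₁/V₁ = sin θ₂/V₂ ⇒ sin θ₂ = 6.42·sin 5.4°/1.88 = 6.42·0.0941/1.88 = 0.3214.
θ₂ = arcsin 0.3214 = 18.75° from the normal.

18.7°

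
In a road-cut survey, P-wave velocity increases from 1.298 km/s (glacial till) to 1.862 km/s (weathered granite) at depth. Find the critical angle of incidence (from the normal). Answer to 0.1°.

44.2°

Critical incidence: sin θ_c = V₁/V₂ = 1.298/1.862 = 0.6971.
θ_c = arcsin 0.6971 = 44.19°.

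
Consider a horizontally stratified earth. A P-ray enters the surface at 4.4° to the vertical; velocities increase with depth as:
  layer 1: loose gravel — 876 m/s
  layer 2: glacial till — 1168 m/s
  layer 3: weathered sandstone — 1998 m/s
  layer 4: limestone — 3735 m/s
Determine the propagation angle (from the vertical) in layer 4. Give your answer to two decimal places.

19.09°

Snell's law across each interface conserves sin θ / V, so sin θ_4 = V_4·sin θ₁/V₁.
sin θ_4 = 3735 × sin 4.4° / 876 = 0.3271.
θ_4 = arcsin 0.3271 = 19.09°.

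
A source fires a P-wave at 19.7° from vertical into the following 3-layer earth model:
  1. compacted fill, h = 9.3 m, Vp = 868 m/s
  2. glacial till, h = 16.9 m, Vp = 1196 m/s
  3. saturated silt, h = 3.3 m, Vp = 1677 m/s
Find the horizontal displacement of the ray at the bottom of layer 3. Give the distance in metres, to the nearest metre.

p = sin θ₁/V₁ = sin 19.7°/868 = 3.8836e-04 s/m is conserved through the stack.
Layer 1: θ = 19.70°; offset = 9.3·tan 19.70° = 3.330 m.
Layer 2: sin θ = p·1196 = 0.4645 → θ = 27.68°; offset = 16.9·tan 27.68° = 8.864 m.
Layer 3: sin θ = p·1677 = 0.6513 → θ = 40.64°; offset = 3.3·tan 40.64° = 2.832 m.
Σ offsets = 15.026 m.

15 m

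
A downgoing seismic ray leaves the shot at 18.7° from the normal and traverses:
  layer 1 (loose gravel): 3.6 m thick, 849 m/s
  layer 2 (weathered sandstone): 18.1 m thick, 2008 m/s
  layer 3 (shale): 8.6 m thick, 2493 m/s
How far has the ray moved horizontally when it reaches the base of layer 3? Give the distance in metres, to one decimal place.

46.3 m

Apply Snell's law at each interface; in layer i the horizontal offset is hᵢ·tan θᵢ.
Layer 1: θ = 18.70°; offset = 3.6·tan 18.70° = 1.219 m.
Layer 2: sin θ = 2008·sin 18.7°/849 = 0.7583, θ = 49.31°; offset = 18.1·tan 49.31° = 21.054 m.
Layer 3: sin θ = 2493·sin 18.7°/849 = 0.9414, θ = 70.30°; offset = 8.6·tan 70.30° = 24.014 m.
Total horizontal offset = 46.286 m.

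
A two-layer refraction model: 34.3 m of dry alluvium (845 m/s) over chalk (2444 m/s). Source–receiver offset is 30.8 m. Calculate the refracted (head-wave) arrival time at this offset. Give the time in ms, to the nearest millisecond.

89 ms

θ_c = arcsin(V₁/V₂) = arcsin(845/2444) = 20.23°, cos θ_c = 0.9383.
Intercept time tᵢ = 2h cos θ_c / V₁ = 2·34.3·0.9383/845 = 0.07618 s.
t = x/V₂ + tᵢ = 30.8/2444 + 0.07618 = 0.08878 s.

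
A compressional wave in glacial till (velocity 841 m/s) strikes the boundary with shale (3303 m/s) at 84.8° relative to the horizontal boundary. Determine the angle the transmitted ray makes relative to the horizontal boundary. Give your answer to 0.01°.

69.15°

Angle from the normal: 90° − 84.8° = 5.2°.
Snell's law: sin θ₂ = (V₂/V₁)·sin θ₁ = (3303/841)·sin 5.2° = 0.3560.
θ₂ = sin⁻¹(0.3560) = 20.85° (from vertical).
From the interface: 90° − 20.85° = 69.15°.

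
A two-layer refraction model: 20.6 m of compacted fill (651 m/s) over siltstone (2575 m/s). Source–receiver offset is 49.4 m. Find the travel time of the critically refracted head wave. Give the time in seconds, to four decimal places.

0.0804 s

t = x/V₂ + 2h·√(V₂²−V₁²)/(V₁V₂).
√(V₂²−V₁²) = √(2575²−651²) = 2491.3 m/s; delay term = 2·20.6·2491.3/(651·2575) = 0.06123 s.
t = 49.4/2575 + 0.06123 = 0.08042 s.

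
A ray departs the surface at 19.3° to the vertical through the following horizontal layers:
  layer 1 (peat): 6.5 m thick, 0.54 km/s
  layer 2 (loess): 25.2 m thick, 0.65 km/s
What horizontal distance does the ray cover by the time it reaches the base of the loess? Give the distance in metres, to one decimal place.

Apply Snell's law at each interface; in layer i the horizontal offset is hᵢ·tan θᵢ.
Layer 1: θ = 19.30°; offset = 6.5·tan 19.30° = 2.276 m.
Layer 2: sin θ = 0.65·sin 19.3°/0.54 = 0.3978, θ = 23.44°; offset = 25.2·tan 23.44° = 10.928 m.
Σ offsets = 13.204 m.

13.2 m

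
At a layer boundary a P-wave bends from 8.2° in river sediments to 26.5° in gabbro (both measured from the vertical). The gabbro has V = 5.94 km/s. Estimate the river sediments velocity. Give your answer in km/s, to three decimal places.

sin 8.2° = 0.1426; sin 26.5° = 0.4462.
V₁ = V₂·(sin θ₁/sin θ₂) = 5.94·(0.1426/0.4462) = 1.899 km/s.

1.899 km/s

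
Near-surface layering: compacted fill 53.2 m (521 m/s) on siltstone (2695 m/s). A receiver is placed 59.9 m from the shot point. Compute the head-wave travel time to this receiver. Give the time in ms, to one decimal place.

θ_c = arcsin(V₁/V₂) = arcsin(521/2695) = 11.15°, cos θ_c = 0.9811.
Intercept time tᵢ = 2h cos θ_c / V₁ = 2·53.2·0.9811/521 = 0.20037 s.
t = x/V₂ + tᵢ = 59.9/2695 + 0.20037 = 0.22260 s.

222.6 ms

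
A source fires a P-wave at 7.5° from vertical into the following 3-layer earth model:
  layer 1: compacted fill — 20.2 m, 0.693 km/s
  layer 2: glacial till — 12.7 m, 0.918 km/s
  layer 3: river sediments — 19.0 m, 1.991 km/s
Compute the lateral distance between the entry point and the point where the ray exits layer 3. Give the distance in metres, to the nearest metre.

Ray parameter p = sin 7.5° / 0.693 km/s = 1.8835e-01 s/km.
Layer 1: θ = 7.50°; offset = 20.2·tan 7.50° = 2.659 m.
Layer 2: sin θ = p·0.918 = 0.1729 → θ = 9.96°; offset = 12.7·tan 9.96° = 2.229 m.
Layer 3: sin θ = p·1.991 = 0.3750 → θ = 22.02°; offset = 19.0·tan 22.02° = 7.686 m.
Total horizontal offset = 12.575 m.

13 m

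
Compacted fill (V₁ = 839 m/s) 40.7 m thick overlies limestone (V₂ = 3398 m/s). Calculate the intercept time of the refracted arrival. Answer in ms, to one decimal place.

94.0 ms

tᵢ = 2h·√(V₂²−V₁²)/(V₁V₂).
√(V₂²−V₁²) = √(3398²−839²) = 3292.8 m/s.
tᵢ = 2·40.7·3292.8/(839·3398) = 0.09402 s.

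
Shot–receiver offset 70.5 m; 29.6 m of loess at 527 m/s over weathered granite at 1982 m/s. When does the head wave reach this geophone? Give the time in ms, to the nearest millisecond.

144 ms

θ_c = arcsin(V₁/V₂) = arcsin(527/1982) = 15.42°, cos θ_c = 0.9640.
Intercept time tᵢ = 2h cos θ_c / V₁ = 2·29.6·0.9640/527 = 0.10829 s.
t = x/V₂ + tᵢ = 70.5/1982 + 0.10829 = 0.14386 s.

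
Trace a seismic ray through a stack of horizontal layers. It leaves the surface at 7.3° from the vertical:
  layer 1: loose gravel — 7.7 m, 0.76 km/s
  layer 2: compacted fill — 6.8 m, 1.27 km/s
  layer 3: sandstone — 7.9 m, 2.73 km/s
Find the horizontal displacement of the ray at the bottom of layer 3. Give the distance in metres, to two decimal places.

Apply Snell's law at each interface; in layer i the horizontal offset is hᵢ·tan θᵢ.
Layer 1: θ = 7.30°; offset = 7.7·tan 7.30° = 0.9864 m.
Layer 2: sin θ = 1.27·sin 7.3°/0.76 = 0.2123, θ = 12.26°; offset = 6.8·tan 12.26° = 1.4775 m.
Layer 3: sin θ = 2.73·sin 7.3°/0.76 = 0.4564, θ = 27.16°; offset = 7.9·tan 27.16° = 4.0525 m.
Summing the layer offsets gives 6.5165 m.

6.52 m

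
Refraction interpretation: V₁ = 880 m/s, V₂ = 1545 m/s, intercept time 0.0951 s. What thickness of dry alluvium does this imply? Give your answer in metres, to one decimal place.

θ_c = arcsin(880/1545) = 34.72°; cos θ_c = 0.8219.
tᵢ = 2h cos θ_c/V₁ ⇒ h = tᵢ·V₁/(2 cos θ_c) = 0.0951·880/(2·0.8219) = 50.91 m.

50.9 m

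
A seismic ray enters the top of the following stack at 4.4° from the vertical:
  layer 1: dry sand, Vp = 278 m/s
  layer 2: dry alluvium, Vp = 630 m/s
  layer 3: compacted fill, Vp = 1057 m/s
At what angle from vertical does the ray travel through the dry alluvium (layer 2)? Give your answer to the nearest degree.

10°

Ray parameter p = sin 4.4° / 278 = 2.7597e-04 s/m.
sin θ_2 = p·V_2 = 2.7597e-04 × 630 = 0.1739.
θ_2 = 10.01° from the vertical.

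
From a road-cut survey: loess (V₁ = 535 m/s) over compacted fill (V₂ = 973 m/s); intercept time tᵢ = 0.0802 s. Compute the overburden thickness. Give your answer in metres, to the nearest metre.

h = tᵢ·V₁·V₂ / (2·√(V₂²−V₁²)).
√(V₂²−V₁²) = √(973² − 535²) = 812.7 m/s.
h = 0.0802 s × 535 × 973 / (2 × 812.7) = 25.68 m.

26 m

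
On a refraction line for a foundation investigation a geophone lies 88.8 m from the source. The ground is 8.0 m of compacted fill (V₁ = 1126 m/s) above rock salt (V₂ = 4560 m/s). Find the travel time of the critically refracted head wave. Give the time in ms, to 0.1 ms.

θ_c = arcsin(V₁/V₂) = arcsin(1126/4560) = 14.30°, cos θ_c = 0.9690.
Intercept time tᵢ = 2h cos θ_c / V₁ = 2·8.0·0.9690/1126 = 0.01377 s.
t = x/V₂ + tᵢ = 88.8/4560 + 0.01377 = 0.03324 s.

33.2 ms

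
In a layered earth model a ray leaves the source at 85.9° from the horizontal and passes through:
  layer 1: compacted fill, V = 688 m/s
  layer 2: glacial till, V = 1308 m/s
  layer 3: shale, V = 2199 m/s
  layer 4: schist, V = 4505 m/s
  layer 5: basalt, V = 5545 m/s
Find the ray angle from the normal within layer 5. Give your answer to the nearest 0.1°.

35.2°

From the normal: θ₁ = 90° − 85.9° = 4.1°.
Snell's law across each interface conserves sin θ / V, so sin θ_5 = V_5·sin θ₁/V₁.
sin θ_5 = 5545 × sin 4.1° / 688 = 0.5762.
θ_5 = arcsin 0.5762 = 35.19°.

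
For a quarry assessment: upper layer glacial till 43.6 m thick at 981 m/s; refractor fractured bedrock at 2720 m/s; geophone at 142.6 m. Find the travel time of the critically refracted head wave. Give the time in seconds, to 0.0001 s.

t = x/V₂ + 2h·√(V₂²−V₁²)/(V₁V₂).
√(V₂²−V₁²) = √(2720²−981²) = 2536.9 m/s; delay term = 2·43.6·2536.9/(981·2720) = 0.08291 s.
t = 142.6/2720 + 0.08291 = 0.13533 s.

0.1353 s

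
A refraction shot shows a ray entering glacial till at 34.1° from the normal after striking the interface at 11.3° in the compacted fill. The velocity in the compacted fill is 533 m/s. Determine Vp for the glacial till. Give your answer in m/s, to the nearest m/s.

1525 m/s

Snell's law: sin 11.3°/V₁ = sin 34.1°/V₂.
V₂ = V₁·sin 34.1°/sin 11.3° = 533 × 2.8612 = 1525.01 m/s.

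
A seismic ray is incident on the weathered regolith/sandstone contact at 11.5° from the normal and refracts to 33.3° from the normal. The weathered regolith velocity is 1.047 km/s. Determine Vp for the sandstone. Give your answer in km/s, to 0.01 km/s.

Snell's law: sin 11.5°/V₁ = sin 33.3°/V₂.
V₂ = V₁·sin 33.3°/sin 11.5° = 1.047 × 2.7538 = 2.88 km/s.

2.88 km/s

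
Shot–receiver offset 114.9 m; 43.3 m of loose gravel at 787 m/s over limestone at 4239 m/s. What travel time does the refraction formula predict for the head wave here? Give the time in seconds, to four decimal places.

θ_c = arcsin(V₁/V₂) = arcsin(787/4239) = 10.70°, cos θ_c = 0.9826.
Intercept time tᵢ = 2h cos θ_c / V₁ = 2·43.3·0.9826/787 = 0.10813 s.
t = x/V₂ + tᵢ = 114.9/4239 + 0.10813 = 0.13523 s.

0.1352 s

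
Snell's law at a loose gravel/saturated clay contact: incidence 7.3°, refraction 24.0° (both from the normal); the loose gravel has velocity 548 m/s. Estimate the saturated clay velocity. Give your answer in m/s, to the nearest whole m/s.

Snell's law: sin 7.3°/V₁ = sin 24.0°/V₂.
V₂ = V₁·sin 24.0°/sin 7.3° = 548 × 3.2010 = 1754.16 m/s.

1754 m/s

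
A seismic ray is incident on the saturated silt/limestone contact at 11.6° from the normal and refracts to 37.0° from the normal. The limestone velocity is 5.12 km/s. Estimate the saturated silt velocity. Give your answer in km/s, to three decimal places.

sin 11.6° = 0.2011; sin 37.0° = 0.6018.
V₁ = V₂·(sin θ₁/sin θ₂) = 5.12·(0.2011/0.6018) = 1.711 km/s.

1.711 km/s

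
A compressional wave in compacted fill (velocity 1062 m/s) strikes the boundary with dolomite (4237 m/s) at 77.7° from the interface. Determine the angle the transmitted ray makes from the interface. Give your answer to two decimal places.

31.80°

Convert to the normal: θ₁ = 90° − 77.7° = 12.3°.
Snell's law: sin θ₂ = (V₂/V₁)·sin θ₁ = (4237/1062)·sin 12.3° = 0.8499.
θ₂ = sin⁻¹(0.8499) = 58.20° (from vertical).
From the interface: 90° − 58.20° = 31.80°.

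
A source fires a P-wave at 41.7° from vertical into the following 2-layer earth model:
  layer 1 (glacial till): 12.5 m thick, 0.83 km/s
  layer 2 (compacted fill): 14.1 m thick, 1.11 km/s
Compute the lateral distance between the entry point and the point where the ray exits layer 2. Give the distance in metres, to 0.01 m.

38.61 m

p = sin θ₁/V₁ = sin 41.7°/0.83 = 8.0148e-01 s/km is conserved through the stack.
Layer 1: θ = 41.70°; offset = 12.5·tan 41.70° = 11.1371 m.
Layer 2: sin θ = p·1.11 = 0.8896 → θ = 62.83°; offset = 14.1·tan 62.83° = 27.4695 m.
Σ offsets = 38.6066 m.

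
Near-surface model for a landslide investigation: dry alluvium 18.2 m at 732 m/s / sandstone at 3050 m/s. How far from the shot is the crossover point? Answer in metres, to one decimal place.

x_cross = 2h·√((V₂+V₁)/(V₂−V₁)).
(V₂+V₁)/(V₂−V₁) = (3050+732)/(3050−732) = 1.6316; √ = 1.2773.
x_cross = 2·18.2·1.2773 = 46.49 m.

46.5 m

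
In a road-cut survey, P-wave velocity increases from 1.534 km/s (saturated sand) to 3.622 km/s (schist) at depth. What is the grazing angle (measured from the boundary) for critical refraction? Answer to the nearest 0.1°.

64.9°

At critical incidence the refracted ray runs along the interface (θ₂ = 90°), so sin θ_c = V₁/V₂.
θ_c = arcsin(1.534/3.622) = arcsin 0.4235 = 25.06°.
Measured from the interface: 90° − 25.06° = 64.94°.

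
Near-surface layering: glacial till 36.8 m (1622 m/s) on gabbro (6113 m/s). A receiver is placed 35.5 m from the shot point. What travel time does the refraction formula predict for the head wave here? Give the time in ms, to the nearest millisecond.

50 ms

t = x/V₂ + 2h·√(V₂²−V₁²)/(V₁V₂).
√(V₂²−V₁²) = √(6113²−1622²) = 5893.9 m/s; delay term = 2·36.8·5893.9/(1622·6113) = 0.04375 s.
t = 35.5/6113 + 0.04375 = 0.04956 s.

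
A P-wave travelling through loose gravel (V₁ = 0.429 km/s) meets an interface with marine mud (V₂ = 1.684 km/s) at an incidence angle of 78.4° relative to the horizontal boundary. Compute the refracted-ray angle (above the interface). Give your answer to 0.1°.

Angle from the normal: 90° − 78.4° = 11.6°.
sin θ₁/V₁ = sin θ₂/V₂ ⇒ sin θ₂ = 1.684·sin 11.6°/0.429 = 1.684·0.2011/0.429 = 0.7893.
θ₂ = sin⁻¹(0.7893) = 52.12° (from vertical).
From the interface: 90° − 52.12° = 37.88°.

37.9°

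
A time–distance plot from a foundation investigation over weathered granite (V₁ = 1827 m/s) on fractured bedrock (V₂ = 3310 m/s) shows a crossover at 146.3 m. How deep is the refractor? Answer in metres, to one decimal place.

39.3 m

x_cross = 2h·√((V₂+V₁)/(V₂−V₁)) → h = x_cross / (2·√((V₂+V₁)/(V₂−V₁))).
√((V₂+V₁)/(V₂−V₁)) = √((3310+1827)/(3310−1827)) = 1.8612.
h = 146.3 / (2·1.8612) = 39.30 m.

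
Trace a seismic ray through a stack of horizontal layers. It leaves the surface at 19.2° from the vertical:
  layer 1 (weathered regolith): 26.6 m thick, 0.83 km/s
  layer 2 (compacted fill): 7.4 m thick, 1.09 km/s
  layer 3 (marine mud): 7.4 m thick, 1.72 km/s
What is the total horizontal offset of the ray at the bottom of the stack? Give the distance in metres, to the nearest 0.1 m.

Apply Snell's law at each interface; in layer i the horizontal offset is hᵢ·tan θᵢ.
Layer 1: θ = 19.20°; offset = 26.6·tan 19.20° = 9.263 m.
Layer 2: sin θ = 1.09·sin 19.2°/0.83 = 0.4319, θ = 25.59°; offset = 7.4·tan 25.59° = 3.543 m.
Layer 3: sin θ = 1.72·sin 19.2°/0.83 = 0.6815, θ = 42.96°; offset = 7.4·tan 42.96° = 6.891 m.
Total horizontal offset = 19.698 m.

19.7 m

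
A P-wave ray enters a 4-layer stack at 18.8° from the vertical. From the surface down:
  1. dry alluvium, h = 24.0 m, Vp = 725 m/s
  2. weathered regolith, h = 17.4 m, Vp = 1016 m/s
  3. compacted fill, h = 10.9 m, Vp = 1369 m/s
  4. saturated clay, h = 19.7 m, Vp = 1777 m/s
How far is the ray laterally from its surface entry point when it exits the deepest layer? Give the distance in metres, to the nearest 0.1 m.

p = sin θ₁/V₁ = sin 18.8°/725 = 4.4450e-04 s/m is conserved through the stack.
Layer 1: θ = 18.80°; offset = 24.0·tan 18.80° = 8.170 m.
Layer 2: sin θ = p·1016 = 0.4516 → θ = 26.85°; offset = 17.4·tan 26.85° = 8.807 m.
Layer 3: sin θ = p·1369 = 0.6085 → θ = 37.48°; offset = 10.9·tan 37.48° = 8.359 m.
Layer 4: sin θ = p·1777 = 0.7899 → θ = 52.17°; offset = 19.7·tan 52.17° = 25.374 m.
Σ offsets = 50.710 m.

50.7 m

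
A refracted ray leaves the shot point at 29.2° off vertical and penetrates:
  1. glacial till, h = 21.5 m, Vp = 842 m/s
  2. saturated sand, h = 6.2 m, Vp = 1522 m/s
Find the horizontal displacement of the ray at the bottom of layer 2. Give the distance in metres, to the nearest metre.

24 m

Apply Snell's law at each interface; in layer i the horizontal offset is hᵢ·tan θᵢ.
Layer 1: θ = 29.20°; offset = 21.5·tan 29.20° = 12.016 m.
Layer 2: sin θ = 1522·sin 29.2°/842 = 0.8819, θ = 61.87°; offset = 6.2·tan 61.87° = 11.595 m.
Total horizontal offset = 23.611 m.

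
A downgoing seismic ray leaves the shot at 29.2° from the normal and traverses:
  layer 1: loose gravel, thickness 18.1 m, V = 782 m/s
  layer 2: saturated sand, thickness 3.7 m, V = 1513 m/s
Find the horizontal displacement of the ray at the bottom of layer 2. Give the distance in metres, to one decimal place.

20.7 m

Apply Snell's law at each interface; in layer i the horizontal offset is hᵢ·tan θᵢ.
Layer 1: θ = 29.20°; offset = 18.1·tan 29.20° = 10.116 m.
Layer 2: sin θ = 1513·sin 29.2°/782 = 0.9439, θ = 70.72°; offset = 3.7·tan 70.72° = 10.576 m.
Total horizontal offset = 20.692 m.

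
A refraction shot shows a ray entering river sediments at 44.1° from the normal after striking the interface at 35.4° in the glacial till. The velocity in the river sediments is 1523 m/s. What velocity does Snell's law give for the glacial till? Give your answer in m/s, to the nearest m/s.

Snell's law: sin 35.4°/V₁ = sin 44.1°/V₂.
V₁ = V₂·sin 35.4°/sin 44.1° = 1523 × 0.8324 = 1267.75 m/s.

1268 m/s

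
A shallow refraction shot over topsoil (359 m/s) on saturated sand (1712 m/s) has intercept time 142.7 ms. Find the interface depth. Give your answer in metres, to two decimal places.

26.20 m

θ_c = arcsin(359/1712) = 12.10°; cos θ_c = 0.9778.
tᵢ = 2h cos θ_c/V₁ ⇒ h = tᵢ·V₁/(2 cos θ_c) = 0.1427·359/(2·0.9778) = 26.20 m.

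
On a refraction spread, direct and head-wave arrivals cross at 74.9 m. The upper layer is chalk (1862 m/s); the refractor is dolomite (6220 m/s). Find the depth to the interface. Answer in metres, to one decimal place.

x_cross = 2h·√((V₂+V₁)/(V₂−V₁)) → h = x_cross / (2·√((V₂+V₁)/(V₂−V₁))).
√((V₂+V₁)/(V₂−V₁)) = √((6220+1862)/(6220−1862)) = 1.3618.
h = 74.9 / (2·1.3618) = 27.50 m.

27.5 m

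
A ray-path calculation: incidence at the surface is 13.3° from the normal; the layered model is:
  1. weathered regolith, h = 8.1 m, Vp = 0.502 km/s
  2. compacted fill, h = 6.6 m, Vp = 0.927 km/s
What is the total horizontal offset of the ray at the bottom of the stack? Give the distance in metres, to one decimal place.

5.0 m

Apply Snell's law at each interface; in layer i the horizontal offset is hᵢ·tan θᵢ.
Layer 1: θ = 13.30°; offset = 8.1·tan 13.30° = 1.915 m.
Layer 2: sin θ = 0.927·sin 13.3°/0.502 = 0.4248, θ = 25.14°; offset = 6.6·tan 25.14° = 3.097 m.
Total horizontal offset = 5.012 m.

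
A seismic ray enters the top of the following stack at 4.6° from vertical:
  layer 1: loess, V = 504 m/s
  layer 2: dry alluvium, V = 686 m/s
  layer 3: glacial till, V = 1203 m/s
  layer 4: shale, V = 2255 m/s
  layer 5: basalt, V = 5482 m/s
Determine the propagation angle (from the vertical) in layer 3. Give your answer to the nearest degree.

11°

Snell's law across each interface conserves sin θ / V, so sin θ_3 = V_3·sin θ₁/V₁.
sin θ_3 = 1203 × sin 4.6° / 504 = 0.1914.
θ_3 = arcsin 0.1914 = 11.04°.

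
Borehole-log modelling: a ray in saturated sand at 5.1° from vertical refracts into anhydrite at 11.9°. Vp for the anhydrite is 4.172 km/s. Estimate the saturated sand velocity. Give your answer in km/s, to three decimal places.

1.799 km/s

sin 5.1° = 0.0889; sin 11.9° = 0.2062.
V₁ = V₂·(sin θ₁/sin θ₂) = 4.172·(0.0889/0.2062) = 1.799 km/s.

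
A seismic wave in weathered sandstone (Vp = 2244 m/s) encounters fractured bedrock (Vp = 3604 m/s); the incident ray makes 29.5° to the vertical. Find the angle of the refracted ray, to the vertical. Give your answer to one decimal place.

Snell's law: sin θ₂ = (V₂/V₁)·sin θ₁ = (3604/2244)·sin 29.5° = 0.7909.
θ₂ = arcsin 0.7909 = 52.27° from the normal.

52.3°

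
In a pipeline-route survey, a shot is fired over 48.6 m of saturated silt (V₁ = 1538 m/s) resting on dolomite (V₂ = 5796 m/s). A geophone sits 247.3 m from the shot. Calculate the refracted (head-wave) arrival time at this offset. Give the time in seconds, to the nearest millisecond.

t = x/V₂ + 2h·√(V₂²−V₁²)/(V₁V₂).
√(V₂²−V₁²) = √(5796²−1538²) = 5588.2 m/s; delay term = 2·48.6·5588.2/(1538·5796) = 0.06093 s.
t = 247.3/5796 + 0.06093 = 0.10360 s.

0.104 s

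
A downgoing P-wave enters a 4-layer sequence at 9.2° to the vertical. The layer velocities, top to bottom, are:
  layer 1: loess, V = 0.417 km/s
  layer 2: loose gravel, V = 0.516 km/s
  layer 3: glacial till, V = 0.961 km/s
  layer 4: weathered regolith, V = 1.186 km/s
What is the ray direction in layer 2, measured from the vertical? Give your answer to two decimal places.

Ray parameter p = sin 9.2° / 0.417 = 3.8341e-01 s/km.
sin θ_2 = p·V_2 = 3.8341e-01 × 0.516 = 0.1978.
θ_2 = arcsin 0.1978 = 11.41°.

11.41°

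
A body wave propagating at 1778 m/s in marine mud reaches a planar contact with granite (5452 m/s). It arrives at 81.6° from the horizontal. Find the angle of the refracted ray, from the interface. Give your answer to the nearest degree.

Angle from the normal: 90° − 81.6° = 8.4°.
Snell's law: sin θ₂ = (V₂/V₁)·sin θ₁ = (5452/1778)·sin 8.4° = 0.4479.
θ₂ = arcsin 0.4479 = 26.61° from the normal.
From the interface: 90° − 26.61° = 63.39°.

63°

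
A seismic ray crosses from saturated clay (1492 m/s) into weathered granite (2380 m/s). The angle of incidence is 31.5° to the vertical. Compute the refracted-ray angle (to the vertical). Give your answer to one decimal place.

56.5°

sin θ₁/V₁ = sin θ₂/V₂ ⇒ sin θ₂ = 2380·sin 31.5°/1492 = 2380·0.5225/1492 = 0.8335.
θ₂ = sin⁻¹(0.8335) = 56.46° (from vertical).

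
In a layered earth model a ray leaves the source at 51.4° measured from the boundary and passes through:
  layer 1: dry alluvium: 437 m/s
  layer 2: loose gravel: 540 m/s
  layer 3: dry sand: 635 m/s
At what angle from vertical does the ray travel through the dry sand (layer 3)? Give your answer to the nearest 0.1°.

From the normal: θ₁ = 90° − 51.4° = 38.6°.
Snell's law across each interface conserves sin θ / V, so sin θ_3 = V_3·sin θ₁/V₁.
sin θ_3 = 635 × sin 38.6° / 437 = 0.9066.
θ_3 = 65.03° from the vertical.

65.0°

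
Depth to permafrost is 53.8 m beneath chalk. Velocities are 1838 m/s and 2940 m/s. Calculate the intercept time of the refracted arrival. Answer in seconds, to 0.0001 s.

0.0457 s

θ_c = arcsin(V₁/V₂) = arcsin(1838/2940) = 38.69°; cos θ_c = 0.7805.
tᵢ = 2h·cos θ_c / V₁ = 2·53.8·0.7805 / 1838 = 0.04569 s.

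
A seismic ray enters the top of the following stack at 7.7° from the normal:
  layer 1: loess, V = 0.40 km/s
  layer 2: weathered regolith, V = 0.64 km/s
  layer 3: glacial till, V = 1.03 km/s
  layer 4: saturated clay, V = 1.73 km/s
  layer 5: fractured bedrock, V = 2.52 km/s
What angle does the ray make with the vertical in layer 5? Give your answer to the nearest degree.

58°

Snell's law across each interface conserves sin θ / V, so sin θ_5 = V_5·sin θ₁/V₁.
sin θ_5 = 2.52 × sin 7.7° / 0.40 = 0.8441.
θ_5 = arcsin 0.8441 = 57.58°.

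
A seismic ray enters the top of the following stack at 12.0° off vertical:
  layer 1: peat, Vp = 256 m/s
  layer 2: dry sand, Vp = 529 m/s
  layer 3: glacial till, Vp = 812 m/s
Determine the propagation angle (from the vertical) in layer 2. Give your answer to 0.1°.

Ray parameter p = sin 12.0° / 256 = 8.1216e-04 s/m.
sin θ_2 = p·V_2 = 8.1216e-04 × 529 = 0.4296.
θ_2 = 25.44° from the vertical.

25.4°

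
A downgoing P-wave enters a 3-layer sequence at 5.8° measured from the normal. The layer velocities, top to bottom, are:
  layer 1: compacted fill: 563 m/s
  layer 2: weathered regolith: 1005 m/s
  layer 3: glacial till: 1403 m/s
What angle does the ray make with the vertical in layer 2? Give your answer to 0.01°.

10.39°

Ray parameter p = sin 5.8° / 563 = 1.7950e-04 s/m.
sin θ_2 = p·V_2 = 1.7950e-04 × 1005 = 0.1804.
θ_2 = 10.39° from the vertical.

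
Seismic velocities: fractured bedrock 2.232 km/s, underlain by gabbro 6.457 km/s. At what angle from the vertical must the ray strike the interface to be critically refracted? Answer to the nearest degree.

Critical incidence: sin θ_c = V₁/V₂ = 2.232/6.457 = 0.3457.
θ_c = arcsin 0.3457 = 20.22°.

20°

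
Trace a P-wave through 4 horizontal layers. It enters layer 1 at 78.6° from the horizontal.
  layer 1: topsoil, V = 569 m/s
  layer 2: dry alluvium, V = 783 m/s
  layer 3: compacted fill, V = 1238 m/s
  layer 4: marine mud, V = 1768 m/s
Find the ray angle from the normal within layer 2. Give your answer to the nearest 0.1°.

From the normal: θ₁ = 90° − 78.6° = 11.4°.
Snell's law across each interface conserves sin θ / V, so sin θ_2 = V_2·sin θ₁/V₁.
sin θ_2 = 783 × sin 11.4° / 569 = 0.2720.
θ_2 = arcsin 0.2720 = 15.78°.

15.8°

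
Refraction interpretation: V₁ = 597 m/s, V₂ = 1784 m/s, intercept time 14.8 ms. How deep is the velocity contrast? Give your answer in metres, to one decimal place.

θ_c = arcsin(597/1784) = 19.55°; cos θ_c = 0.9423.
tᵢ = 2h cos θ_c/V₁ ⇒ h = tᵢ·V₁/(2 cos θ_c) = 0.0148·597/(2·0.9423) = 4.69 m.

4.7 m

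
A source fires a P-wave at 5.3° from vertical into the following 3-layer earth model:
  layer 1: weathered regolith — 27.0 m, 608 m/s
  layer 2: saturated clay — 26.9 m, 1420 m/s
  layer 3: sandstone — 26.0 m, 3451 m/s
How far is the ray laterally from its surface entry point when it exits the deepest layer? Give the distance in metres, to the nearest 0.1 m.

24.5 m

Ray parameter p = sin 5.3° / 608 m/s = 1.5193e-04 s/m.
Layer 1: θ = 5.30°; offset = 27.0·tan 5.30° = 2.505 m.
Layer 2: sin θ = p·1420 = 0.2157 → θ = 12.46°; offset = 26.9·tan 12.46° = 5.943 m.
Layer 3: sin θ = p·3451 = 0.5243 → θ = 31.62°; offset = 26.0·tan 31.62° = 16.008 m.
Summing the layer offsets gives 24.456 m.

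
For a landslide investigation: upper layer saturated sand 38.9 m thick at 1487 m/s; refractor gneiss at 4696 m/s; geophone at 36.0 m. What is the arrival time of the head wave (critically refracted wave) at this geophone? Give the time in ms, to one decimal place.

t = x/V₂ + 2h·√(V₂²−V₁²)/(V₁V₂).
√(V₂²−V₁²) = √(4696²−1487²) = 4454.4 m/s; delay term = 2·38.9·4454.4/(1487·4696) = 0.04963 s.
t = 36.0/4696 + 0.04963 = 0.05729 s.

57.3 ms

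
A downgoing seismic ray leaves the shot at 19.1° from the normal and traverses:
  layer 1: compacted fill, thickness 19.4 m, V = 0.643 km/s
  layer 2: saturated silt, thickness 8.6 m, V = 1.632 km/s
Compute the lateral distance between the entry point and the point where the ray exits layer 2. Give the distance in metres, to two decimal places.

Ray parameter p = sin 19.1° / 0.643 km/s = 5.0889e-01 s/km.
Layer 1: θ = 19.10°; offset = 19.4·tan 19.10° = 6.7179 m.
Layer 2: sin θ = p·1.632 = 0.8305 → θ = 56.15°; offset = 8.6·tan 56.15° = 12.8230 m.
Σ offsets = 19.5409 m.

19.54 m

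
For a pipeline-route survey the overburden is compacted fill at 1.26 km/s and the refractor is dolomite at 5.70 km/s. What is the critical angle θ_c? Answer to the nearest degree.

13°

Critical incidence: sin θ_c = V₁/V₂ = 1.26/5.70 = 0.2211.
θ_c = arcsin 0.2211 = 12.77°.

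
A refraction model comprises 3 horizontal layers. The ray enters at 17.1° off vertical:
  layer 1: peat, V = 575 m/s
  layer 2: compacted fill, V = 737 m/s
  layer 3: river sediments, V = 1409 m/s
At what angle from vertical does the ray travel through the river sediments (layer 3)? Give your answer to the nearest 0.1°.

Ray parameter p = sin 17.1° / 575 = 5.1137e-04 s/m.
sin θ_3 = p·V_3 = 5.1137e-04 × 1409 = 0.7205.
θ_3 = arcsin 0.7205 = 46.10°.

46.1°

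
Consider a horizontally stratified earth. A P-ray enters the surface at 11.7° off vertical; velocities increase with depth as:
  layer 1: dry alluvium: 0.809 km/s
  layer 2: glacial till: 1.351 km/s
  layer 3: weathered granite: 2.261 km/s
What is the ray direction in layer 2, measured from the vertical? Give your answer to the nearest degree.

20°

Ray parameter p = sin 11.7° / 0.809 = 2.5066e-01 s/km.
sin θ_2 = p·V_2 = 2.5066e-01 × 1.351 = 0.3386.
θ_2 = 19.79° from the vertical.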